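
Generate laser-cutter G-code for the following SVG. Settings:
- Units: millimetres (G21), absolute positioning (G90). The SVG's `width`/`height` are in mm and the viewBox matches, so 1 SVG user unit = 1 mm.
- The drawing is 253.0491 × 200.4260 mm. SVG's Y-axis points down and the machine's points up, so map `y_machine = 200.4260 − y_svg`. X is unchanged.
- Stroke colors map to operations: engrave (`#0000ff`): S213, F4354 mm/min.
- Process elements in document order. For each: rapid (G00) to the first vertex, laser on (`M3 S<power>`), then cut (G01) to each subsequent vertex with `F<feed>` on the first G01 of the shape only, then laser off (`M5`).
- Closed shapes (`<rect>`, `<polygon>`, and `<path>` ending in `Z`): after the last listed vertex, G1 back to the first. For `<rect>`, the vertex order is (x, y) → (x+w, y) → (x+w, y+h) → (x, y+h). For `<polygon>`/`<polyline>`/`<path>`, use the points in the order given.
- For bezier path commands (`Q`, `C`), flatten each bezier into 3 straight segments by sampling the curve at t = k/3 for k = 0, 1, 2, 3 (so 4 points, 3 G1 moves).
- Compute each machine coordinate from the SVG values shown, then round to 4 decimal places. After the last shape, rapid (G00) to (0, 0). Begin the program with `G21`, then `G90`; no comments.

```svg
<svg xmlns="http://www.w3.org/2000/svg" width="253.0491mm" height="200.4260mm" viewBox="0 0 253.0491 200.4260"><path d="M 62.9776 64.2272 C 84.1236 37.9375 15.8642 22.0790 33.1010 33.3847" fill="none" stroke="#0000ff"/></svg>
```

viewBox `0 0 253.0491 200.4260` with mm width/height → 1 unit = 1 mm. Flip: y_m = 200.4260 − y_svg.

**Shape 1** — `<path>` cubic bezier, stroke `#0000ff` → engrave (S213, F4354). Control points (SVG): P0=(62.9776,64.2272), P1=(84.1236,37.9375), P2=(15.8642,22.0790), P3=(33.1010,33.3847); sampled at t=k/3. Machine vertices: (62.9776,136.1988) → (60.7996,158.3917) → (37.8851,169.9120) → (33.1010,167.0413). Open path.

G21
G90
G00 X62.9776 Y136.1988
M3 S213
G01 X60.7996 Y158.3917 F4354
G01 X37.8851 Y169.9120
G01 X33.1010 Y167.0413
M5
G00 X0.0000 Y0.0000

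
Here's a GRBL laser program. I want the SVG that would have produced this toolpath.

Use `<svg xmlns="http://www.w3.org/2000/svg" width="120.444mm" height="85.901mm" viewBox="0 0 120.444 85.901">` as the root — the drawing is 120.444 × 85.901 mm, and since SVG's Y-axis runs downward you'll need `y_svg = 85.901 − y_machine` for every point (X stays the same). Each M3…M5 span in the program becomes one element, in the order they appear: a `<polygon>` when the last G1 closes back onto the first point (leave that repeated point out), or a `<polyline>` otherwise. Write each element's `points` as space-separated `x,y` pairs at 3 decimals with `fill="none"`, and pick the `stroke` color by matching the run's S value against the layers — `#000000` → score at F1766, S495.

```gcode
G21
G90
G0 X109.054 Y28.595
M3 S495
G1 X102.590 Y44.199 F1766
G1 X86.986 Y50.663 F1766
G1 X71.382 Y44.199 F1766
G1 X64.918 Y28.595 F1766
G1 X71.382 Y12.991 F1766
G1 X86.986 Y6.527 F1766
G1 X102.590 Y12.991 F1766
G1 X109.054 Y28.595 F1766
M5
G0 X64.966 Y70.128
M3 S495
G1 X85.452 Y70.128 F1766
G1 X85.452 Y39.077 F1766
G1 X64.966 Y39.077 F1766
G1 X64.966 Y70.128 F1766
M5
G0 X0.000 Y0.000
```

<svg xmlns="http://www.w3.org/2000/svg" width="120.444mm" height="85.901mm" viewBox="0 0 120.444 85.901">
  <polygon points="109.054,57.306 102.590,41.702 86.986,35.238 71.382,41.702 64.918,57.306 71.382,72.910 86.986,79.374 102.590,72.910" fill="none" stroke="#000000"/>
  <polygon points="64.966,15.773 85.452,15.773 85.452,46.824 64.966,46.824" fill="none" stroke="#000000"/>
</svg>

Machine Y-up, SVG Y-down with viewBox height 85.901, so y_svg = 85.901 − y_machine; X carries over. Every run uses S495, so all elements get stroke `#000000` (score).

Run 1: The run returns to its start, so emit a `<polygon>` with points (Y-flipped): 109.054,57.306 102.590,41.702 86.986,35.238 71.382,41.702 64.918,57.306 71.382,72.910 86.986,79.374 102.590,72.910.

Run 2: The run returns to its start, so emit a `<polygon>` with points (Y-flipped): 64.966,15.773 85.452,15.773 85.452,46.824 64.966,46.824.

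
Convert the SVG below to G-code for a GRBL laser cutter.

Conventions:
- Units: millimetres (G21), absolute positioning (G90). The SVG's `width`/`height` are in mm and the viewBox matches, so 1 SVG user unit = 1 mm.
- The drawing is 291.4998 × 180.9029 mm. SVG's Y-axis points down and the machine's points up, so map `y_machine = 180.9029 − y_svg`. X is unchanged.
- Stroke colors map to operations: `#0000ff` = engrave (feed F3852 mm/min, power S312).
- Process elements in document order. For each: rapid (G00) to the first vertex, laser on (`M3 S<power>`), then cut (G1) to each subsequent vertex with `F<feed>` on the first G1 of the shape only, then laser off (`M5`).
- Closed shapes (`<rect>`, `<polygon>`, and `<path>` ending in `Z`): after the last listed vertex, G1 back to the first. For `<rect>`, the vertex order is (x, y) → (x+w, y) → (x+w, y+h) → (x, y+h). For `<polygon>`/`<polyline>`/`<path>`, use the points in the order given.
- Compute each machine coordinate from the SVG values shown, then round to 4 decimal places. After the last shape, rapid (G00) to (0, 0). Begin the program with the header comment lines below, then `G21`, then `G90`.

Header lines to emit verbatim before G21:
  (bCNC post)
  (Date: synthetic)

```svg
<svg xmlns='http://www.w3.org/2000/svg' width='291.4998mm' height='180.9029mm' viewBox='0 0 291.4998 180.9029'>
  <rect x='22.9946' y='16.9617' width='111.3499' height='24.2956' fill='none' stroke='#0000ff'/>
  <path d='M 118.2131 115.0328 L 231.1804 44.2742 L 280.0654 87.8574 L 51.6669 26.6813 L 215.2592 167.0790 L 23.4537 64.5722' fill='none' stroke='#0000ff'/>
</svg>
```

(bCNC post)
(Date: synthetic)
G21
G90
G00 X22.9946 Y163.9412
M3 S312
G1 X134.3445 Y163.9412 F3852
G1 X134.3445 Y139.6456
G1 X22.9946 Y139.6456
G1 X22.9946 Y163.9412
M5
G00 X118.2131 Y65.8701
M3 S312
G1 X231.1804 Y136.6287 F3852
G1 X280.0654 Y93.0455
G1 X51.6669 Y154.2216
G1 X215.2592 Y13.8239
G1 X23.4537 Y116.3307
M5
G00 X0.0000 Y0.0000

viewBox `0 0 291.4998 180.9029` with mm width/height → 1 unit = 1 mm. Flip: y_m = 180.9029 − y_svg.

**Shape 1** — `<rect>` rectangle, stroke `#0000ff` → engrave (S312, F3852). Machine vertices: (22.9946,163.9412) → (134.3445,163.9412) → (134.3445,139.6456) → (22.9946,139.6456) → (22.9946,163.9412). Closed: final G1 returns to the first vertex.

**Shape 2** — `<path>` open polyline, stroke `#0000ff` → engrave (S312, F3852). Machine vertices: (118.2131,65.8701) → (231.1804,136.6287) → (280.0654,93.0455) → (51.6669,154.2216) → (215.2592,13.8239) → (23.4537,116.3307). Open path.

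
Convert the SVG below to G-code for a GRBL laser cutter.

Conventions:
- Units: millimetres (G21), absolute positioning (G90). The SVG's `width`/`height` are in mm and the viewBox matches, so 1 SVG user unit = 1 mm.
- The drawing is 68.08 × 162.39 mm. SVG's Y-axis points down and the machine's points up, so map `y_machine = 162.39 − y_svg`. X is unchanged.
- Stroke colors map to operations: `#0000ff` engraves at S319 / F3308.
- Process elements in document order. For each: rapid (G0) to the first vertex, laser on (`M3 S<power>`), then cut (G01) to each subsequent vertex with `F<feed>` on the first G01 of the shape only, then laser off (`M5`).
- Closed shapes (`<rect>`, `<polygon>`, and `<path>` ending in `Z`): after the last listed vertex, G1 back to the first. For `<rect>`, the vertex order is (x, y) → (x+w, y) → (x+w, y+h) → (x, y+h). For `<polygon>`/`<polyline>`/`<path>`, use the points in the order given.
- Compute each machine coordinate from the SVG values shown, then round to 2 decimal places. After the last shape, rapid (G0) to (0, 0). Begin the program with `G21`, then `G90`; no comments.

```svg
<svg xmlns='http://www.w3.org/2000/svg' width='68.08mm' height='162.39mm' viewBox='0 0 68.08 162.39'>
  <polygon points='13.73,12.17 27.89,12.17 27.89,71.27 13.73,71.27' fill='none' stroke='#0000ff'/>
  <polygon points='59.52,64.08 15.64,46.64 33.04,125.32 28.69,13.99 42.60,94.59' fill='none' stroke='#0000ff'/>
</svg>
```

G21
G90
G0 X13.73 Y150.22
M3 S319
G01 X27.89 Y150.22 F3308
G01 X27.89 Y91.12
G01 X13.73 Y91.12
G01 X13.73 Y150.22
M5
G0 X59.52 Y98.31
M3 S319
G01 X15.64 Y115.75 F3308
G01 X33.04 Y37.07
G01 X28.69 Y148.40
G01 X42.60 Y67.80
G01 X59.52 Y98.31
M5
G0 X0.00 Y0.00

1 u = 1 mm; y_m = 162.39 − y.

[1] `<polygon>` rectangle, #0000ff→engrave S319 F3308: (13.73,150.22) → (27.89,150.22) → (27.89,91.12) → (13.73,91.12) → (13.73,150.22) (closed)

[2] `<polygon>` closed polygon, #0000ff→engrave S319 F3308: (59.52,98.31) → (15.64,115.75) → (33.04,37.07) → (28.69,148.40) → (42.60,67.80) → (59.52,98.31) (closed)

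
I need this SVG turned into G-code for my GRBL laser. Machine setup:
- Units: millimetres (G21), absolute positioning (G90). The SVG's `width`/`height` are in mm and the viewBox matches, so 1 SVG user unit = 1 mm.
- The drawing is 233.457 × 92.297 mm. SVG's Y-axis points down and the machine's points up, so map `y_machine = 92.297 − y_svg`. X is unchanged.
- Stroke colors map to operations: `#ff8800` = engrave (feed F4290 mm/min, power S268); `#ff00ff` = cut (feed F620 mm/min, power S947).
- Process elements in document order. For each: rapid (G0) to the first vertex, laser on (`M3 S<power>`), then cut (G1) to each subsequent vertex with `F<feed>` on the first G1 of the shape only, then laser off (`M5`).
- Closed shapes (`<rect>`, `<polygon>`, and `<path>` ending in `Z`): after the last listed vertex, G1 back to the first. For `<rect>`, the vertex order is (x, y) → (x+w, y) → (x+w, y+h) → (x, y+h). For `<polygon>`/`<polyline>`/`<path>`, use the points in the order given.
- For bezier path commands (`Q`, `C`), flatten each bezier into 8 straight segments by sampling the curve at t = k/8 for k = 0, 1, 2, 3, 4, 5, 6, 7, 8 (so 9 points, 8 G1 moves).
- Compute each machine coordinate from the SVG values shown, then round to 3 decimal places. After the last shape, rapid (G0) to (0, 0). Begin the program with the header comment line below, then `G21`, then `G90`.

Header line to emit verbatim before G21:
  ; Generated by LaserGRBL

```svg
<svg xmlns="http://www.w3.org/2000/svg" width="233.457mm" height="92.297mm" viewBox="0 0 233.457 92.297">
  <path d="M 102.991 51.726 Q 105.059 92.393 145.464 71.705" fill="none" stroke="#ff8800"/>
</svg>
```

1 u = 1 mm; y_m = 92.297 − y.

[1] `<path>` quadratic bezier, #ff8800→engrave S268 F4290: (102.991,40.571) → (104.107,31.363) → (106.421,24.072) → (109.933,18.699) → (114.643,15.243) → (120.551,13.704) → (127.658,14.083) → (135.962,16.379) → (145.464,20.592)

; Generated by LaserGRBL
G21
G90
G0 X102.991 Y40.571
M3 S268
G1 X104.107 Y31.363 F4290
G1 X106.421 Y24.072
G1 X109.933 Y18.699
G1 X114.643 Y15.243
G1 X120.551 Y13.704
G1 X127.658 Y14.083
G1 X135.962 Y16.379
G1 X145.464 Y20.592
M5
G0 X0.000 Y0.000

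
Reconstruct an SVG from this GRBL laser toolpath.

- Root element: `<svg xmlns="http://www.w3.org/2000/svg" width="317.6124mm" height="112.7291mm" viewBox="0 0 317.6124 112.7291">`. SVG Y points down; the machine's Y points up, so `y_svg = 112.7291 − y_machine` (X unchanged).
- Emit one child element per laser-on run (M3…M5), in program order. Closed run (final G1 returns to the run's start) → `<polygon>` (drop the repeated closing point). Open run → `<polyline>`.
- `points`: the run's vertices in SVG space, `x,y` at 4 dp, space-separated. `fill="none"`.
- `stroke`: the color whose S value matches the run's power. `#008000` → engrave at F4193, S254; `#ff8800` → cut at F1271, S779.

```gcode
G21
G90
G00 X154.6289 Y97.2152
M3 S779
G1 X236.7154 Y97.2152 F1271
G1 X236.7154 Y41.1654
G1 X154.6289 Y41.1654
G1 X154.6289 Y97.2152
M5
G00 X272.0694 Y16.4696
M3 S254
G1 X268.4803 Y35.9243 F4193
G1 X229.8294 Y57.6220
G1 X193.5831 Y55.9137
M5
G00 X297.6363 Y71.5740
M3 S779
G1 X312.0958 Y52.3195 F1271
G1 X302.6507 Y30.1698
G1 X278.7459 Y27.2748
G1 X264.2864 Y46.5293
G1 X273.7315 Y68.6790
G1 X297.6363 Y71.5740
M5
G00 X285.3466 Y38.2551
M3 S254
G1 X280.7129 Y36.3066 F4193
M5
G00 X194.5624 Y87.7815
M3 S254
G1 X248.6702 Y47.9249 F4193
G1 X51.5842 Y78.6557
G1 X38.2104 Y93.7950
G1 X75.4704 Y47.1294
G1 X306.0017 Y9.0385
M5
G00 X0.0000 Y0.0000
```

<svg xmlns="http://www.w3.org/2000/svg" width="317.6124mm" height="112.7291mm" viewBox="0 0 317.6124 112.7291">
  <polygon points="154.6289,15.5139 236.7154,15.5139 236.7154,71.5637 154.6289,71.5637" fill="none" stroke="#ff8800"/>
  <polyline points="272.0694,96.2595 268.4803,76.8048 229.8294,55.1071 193.5831,56.8154" fill="none" stroke="#008000"/>
  <polygon points="297.6363,41.1551 312.0958,60.4096 302.6507,82.5593 278.7459,85.4543 264.2864,66.1998 273.7315,44.0501" fill="none" stroke="#ff8800"/>
  <polyline points="285.3466,74.4740 280.7129,76.4225" fill="none" stroke="#008000"/>
  <polyline points="194.5624,24.9476 248.6702,64.8042 51.5842,34.0734 38.2104,18.9341 75.4704,65.5997 306.0017,103.6906" fill="none" stroke="#008000"/>
</svg>

y_svg = 112.7291 − y_m.

[1] S779→`#ff8800` (cut); closed run; points: 154.6289,15.5139 236.7154,15.5139 236.7154,71.5637 154.6289,71.5637

[2] S254→`#008000` (engrave); open run; points: 272.0694,96.2595 268.4803,76.8048 229.8294,55.1071 193.5831,56.8154

[3] S779→`#ff8800` (cut); closed run; points: 297.6363,41.1551 312.0958,60.4096 302.6507,82.5593 278.7459,85.4543 264.2864,66.1998 273.7315,44.0501

[4] S254→`#008000` (engrave); open run; points: 285.3466,74.4740 280.7129,76.4225

[5] S254→`#008000` (engrave); open run; points: 194.5624,24.9476 248.6702,64.8042 51.5842,34.0734 38.2104,18.9341 75.4704,65.5997 306.0017,103.6906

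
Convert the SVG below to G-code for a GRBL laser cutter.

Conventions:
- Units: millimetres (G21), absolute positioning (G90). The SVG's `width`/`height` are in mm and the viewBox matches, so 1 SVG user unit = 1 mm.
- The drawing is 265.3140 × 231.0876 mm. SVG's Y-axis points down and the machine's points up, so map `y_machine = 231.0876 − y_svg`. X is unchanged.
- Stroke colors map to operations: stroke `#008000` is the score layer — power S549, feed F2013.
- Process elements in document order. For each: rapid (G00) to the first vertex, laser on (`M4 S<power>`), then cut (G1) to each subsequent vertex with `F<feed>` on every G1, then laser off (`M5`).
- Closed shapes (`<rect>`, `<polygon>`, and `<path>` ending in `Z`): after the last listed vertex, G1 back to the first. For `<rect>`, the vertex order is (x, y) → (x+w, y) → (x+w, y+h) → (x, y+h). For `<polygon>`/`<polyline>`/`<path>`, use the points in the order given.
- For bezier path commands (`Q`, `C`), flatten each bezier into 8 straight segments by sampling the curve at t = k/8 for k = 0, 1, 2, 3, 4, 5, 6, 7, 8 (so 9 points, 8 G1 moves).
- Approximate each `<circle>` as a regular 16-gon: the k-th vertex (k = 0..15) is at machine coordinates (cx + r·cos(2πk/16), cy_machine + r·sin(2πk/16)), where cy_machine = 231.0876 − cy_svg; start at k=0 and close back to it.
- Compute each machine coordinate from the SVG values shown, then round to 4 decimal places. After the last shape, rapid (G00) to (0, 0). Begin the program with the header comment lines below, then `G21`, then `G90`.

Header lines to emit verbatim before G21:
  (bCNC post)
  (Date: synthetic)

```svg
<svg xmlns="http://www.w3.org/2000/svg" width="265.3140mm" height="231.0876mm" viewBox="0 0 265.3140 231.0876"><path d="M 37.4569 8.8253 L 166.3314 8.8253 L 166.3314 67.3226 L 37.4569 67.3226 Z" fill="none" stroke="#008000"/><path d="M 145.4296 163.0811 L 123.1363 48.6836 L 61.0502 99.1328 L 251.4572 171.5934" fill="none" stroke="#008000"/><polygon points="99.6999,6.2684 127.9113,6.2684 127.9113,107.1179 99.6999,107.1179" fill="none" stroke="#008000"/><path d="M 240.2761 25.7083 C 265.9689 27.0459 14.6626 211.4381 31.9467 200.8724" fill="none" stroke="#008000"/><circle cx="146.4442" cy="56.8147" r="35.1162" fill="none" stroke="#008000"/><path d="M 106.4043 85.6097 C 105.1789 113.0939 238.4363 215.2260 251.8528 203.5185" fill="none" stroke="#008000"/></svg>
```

1 u = 1 mm; y_m = 231.0876 − y.

[1] `<path>` rectangle, #008000→score S549 F2013: (37.4569,222.2623) → (166.3314,222.2623) → (166.3314,163.7650) → (37.4569,163.7650) → (37.4569,222.2623) (closed)

[2] `<path>` open polyline, #008000→score S549 F2013: (145.4296,68.0065) → (123.1363,182.4040) → (61.0502,131.9548) → (251.4572,59.4942)

[3] `<polygon>` rectangle, #008000→score S549 F2013: (99.6999,224.8192) → (127.9113,224.8192) → (127.9113,123.9697) → (99.6999,123.9697) → (99.6999,224.8192) (closed)

[4] `<path>` cubic bezier, #008000→score S549 F2013: (240.2761,205.3793) → (237.9922,197.0353) → (216.1332,175.9598) → (181.0928,146.5826) → (139.2647,113.3335) → (97.0423,80.6424) → (60.8195,52.9391) → (36.9897,34.6534) → (31.9467,30.2152)

[5] `<circle>` circle, #008000→score S549 F2013: (181.5604,174.2729) → (178.8873,187.7113) → (171.2751,199.1038) → (159.8826,206.7160) → (146.4442,209.3891) → (133.0058,206.7160) → (121.6133,199.1038) → (114.0011,187.7113) → (111.3280,174.2729) → (114.0011,160.8345) → (121.6133,149.4420) → (133.0058,141.8298) → (146.4442,139.1567) → (159.8826,141.8298) → (171.2751,149.4420) → (178.8873,160.8345) → (181.5604,174.2729) (closed)

[6] `<path>` cubic bezier, #008000→score S549 F2013: (106.4043,145.4779) → (111.7519,132.0403) → (126.7270,113.8134) → (148.3491,93.0059) → (173.6378,71.8266) → (199.6130,52.4845) → (223.2941,37.1883) → (241.7008,28.1469) → (251.8528,27.5691)

(bCNC post)
(Date: synthetic)
G21
G90
G00 X37.4569 Y222.2623
M4 S549
G1 X166.3314 Y222.2623 F2013
G1 X166.3314 Y163.7650 F2013
G1 X37.4569 Y163.7650 F2013
G1 X37.4569 Y222.2623 F2013
M5
G00 X145.4296 Y68.0065
M4 S549
G1 X123.1363 Y182.4040 F2013
G1 X61.0502 Y131.9548 F2013
G1 X251.4572 Y59.4942 F2013
M5
G00 X99.6999 Y224.8192
M4 S549
G1 X127.9113 Y224.8192 F2013
G1 X127.9113 Y123.9697 F2013
G1 X99.6999 Y123.9697 F2013
G1 X99.6999 Y224.8192 F2013
M5
G00 X240.2761 Y205.3793
M4 S549
G1 X237.9922 Y197.0353 F2013
G1 X216.1332 Y175.9598 F2013
G1 X181.0928 Y146.5826 F2013
G1 X139.2647 Y113.3335 F2013
G1 X97.0423 Y80.6424 F2013
G1 X60.8195 Y52.9391 F2013
G1 X36.9897 Y34.6534 F2013
G1 X31.9467 Y30.2152 F2013
M5
G00 X181.5604 Y174.2729
M4 S549
G1 X178.8873 Y187.7113 F2013
G1 X171.2751 Y199.1038 F2013
G1 X159.8826 Y206.7160 F2013
G1 X146.4442 Y209.3891 F2013
G1 X133.0058 Y206.7160 F2013
G1 X121.6133 Y199.1038 F2013
G1 X114.0011 Y187.7113 F2013
G1 X111.3280 Y174.2729 F2013
G1 X114.0011 Y160.8345 F2013
G1 X121.6133 Y149.4420 F2013
G1 X133.0058 Y141.8298 F2013
G1 X146.4442 Y139.1567 F2013
G1 X159.8826 Y141.8298 F2013
G1 X171.2751 Y149.4420 F2013
G1 X178.8873 Y160.8345 F2013
G1 X181.5604 Y174.2729 F2013
M5
G00 X106.4043 Y145.4779
M4 S549
G1 X111.7519 Y132.0403 F2013
G1 X126.7270 Y113.8134 F2013
G1 X148.3491 Y93.0059 F2013
G1 X173.6378 Y71.8266 F2013
G1 X199.6130 Y52.4845 F2013
G1 X223.2941 Y37.1883 F2013
G1 X241.7008 Y28.1469 F2013
G1 X251.8528 Y27.5691 F2013
M5
G00 X0.0000 Y0.0000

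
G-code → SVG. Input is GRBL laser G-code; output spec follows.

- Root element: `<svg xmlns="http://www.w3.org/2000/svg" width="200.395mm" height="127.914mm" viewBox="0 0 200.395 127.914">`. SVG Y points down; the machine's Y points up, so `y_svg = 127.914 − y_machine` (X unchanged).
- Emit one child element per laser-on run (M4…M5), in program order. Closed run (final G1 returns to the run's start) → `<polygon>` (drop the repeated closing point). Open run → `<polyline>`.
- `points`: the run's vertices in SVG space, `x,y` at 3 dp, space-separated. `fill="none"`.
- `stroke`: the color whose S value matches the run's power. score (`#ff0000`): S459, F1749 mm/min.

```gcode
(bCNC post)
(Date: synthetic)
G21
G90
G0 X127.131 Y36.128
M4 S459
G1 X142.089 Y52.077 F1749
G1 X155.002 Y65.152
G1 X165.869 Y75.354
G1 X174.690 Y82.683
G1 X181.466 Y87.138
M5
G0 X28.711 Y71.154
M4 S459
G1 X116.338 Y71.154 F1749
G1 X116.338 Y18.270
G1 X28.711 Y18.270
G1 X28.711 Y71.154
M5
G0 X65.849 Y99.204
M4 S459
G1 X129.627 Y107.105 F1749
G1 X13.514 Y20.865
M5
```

<svg xmlns="http://www.w3.org/2000/svg" width="200.395mm" height="127.914mm" viewBox="0 0 200.395 127.914">
  <polyline points="127.131,91.786 142.089,75.837 155.002,62.762 165.869,52.560 174.690,45.231 181.466,40.776" fill="none" stroke="#ff0000"/>
  <polygon points="28.711,56.760 116.338,56.760 116.338,109.644 28.711,109.644" fill="none" stroke="#ff0000"/>
  <polyline points="65.849,28.710 129.627,20.809 13.514,107.049" fill="none" stroke="#ff0000"/>
</svg>

Each laser-on run becomes one SVG element. Flip Y back into SVG space with y_svg = 127.914 − y_machine. Every run uses S459, so all elements get stroke `#ff0000` (score).

Run 1: The run is open, so emit a `<polyline>` with points (Y-flipped): 127.131,91.786 142.089,75.837 155.002,62.762 165.869,52.560 174.690,45.231 181.466,40.776.

Run 2: The run returns to its start, so emit a `<polygon>` with points (Y-flipped): 28.711,56.760 116.338,56.760 116.338,109.644 28.711,109.644.

Run 3: The run is open, so emit a `<polyline>` with points (Y-flipped): 65.849,28.710 129.627,20.809 13.514,107.049.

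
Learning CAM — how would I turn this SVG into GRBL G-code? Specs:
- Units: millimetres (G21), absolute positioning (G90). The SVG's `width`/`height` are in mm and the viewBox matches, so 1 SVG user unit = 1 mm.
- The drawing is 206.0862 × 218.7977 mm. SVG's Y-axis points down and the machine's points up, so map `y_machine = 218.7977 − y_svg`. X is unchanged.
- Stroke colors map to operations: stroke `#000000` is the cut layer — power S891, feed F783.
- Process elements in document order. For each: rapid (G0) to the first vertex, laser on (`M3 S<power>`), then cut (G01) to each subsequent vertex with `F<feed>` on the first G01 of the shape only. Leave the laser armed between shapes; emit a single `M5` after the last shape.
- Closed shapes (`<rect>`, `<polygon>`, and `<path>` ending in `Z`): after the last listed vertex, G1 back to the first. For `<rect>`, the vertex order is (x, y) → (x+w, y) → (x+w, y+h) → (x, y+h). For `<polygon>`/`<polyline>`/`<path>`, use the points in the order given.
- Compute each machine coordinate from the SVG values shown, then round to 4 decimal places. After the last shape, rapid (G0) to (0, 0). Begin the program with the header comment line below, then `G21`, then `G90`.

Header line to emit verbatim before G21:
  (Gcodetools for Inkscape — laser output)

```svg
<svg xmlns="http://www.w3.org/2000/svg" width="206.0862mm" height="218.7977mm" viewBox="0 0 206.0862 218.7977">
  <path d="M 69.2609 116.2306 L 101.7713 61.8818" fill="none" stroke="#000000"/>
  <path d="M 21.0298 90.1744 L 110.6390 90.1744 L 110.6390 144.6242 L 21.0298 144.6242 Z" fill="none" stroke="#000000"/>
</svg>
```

viewBox `0 0 206.0862 218.7977` with mm width/height → 1 unit = 1 mm. Flip: y_m = 218.7977 − y_svg.

**Shape 1** — `<path>` line segment, stroke `#000000` → cut (S891, F783). Machine vertices: (69.2609,102.5671) → (101.7713,156.9159). Open path.

**Shape 2** — `<path>` rectangle, stroke `#000000` → cut (S891, F783). Machine vertices: (21.0298,128.6233) → (110.6390,128.6233) → (110.6390,74.1735) → (21.0298,74.1735) → (21.0298,128.6233). Closed: final G1 returns to the first vertex.

(Gcodetools for Inkscape — laser output)
G21
G90
G0 X69.2609 Y102.5671
M3 S891
G01 X101.7713 Y156.9159 F783
G0 X21.0298 Y128.6233
M3 S891
G01 X110.6390 Y128.6233 F783
G01 X110.6390 Y74.1735
G01 X21.0298 Y74.1735
G01 X21.0298 Y128.6233
M5
G0 X0.0000 Y0.0000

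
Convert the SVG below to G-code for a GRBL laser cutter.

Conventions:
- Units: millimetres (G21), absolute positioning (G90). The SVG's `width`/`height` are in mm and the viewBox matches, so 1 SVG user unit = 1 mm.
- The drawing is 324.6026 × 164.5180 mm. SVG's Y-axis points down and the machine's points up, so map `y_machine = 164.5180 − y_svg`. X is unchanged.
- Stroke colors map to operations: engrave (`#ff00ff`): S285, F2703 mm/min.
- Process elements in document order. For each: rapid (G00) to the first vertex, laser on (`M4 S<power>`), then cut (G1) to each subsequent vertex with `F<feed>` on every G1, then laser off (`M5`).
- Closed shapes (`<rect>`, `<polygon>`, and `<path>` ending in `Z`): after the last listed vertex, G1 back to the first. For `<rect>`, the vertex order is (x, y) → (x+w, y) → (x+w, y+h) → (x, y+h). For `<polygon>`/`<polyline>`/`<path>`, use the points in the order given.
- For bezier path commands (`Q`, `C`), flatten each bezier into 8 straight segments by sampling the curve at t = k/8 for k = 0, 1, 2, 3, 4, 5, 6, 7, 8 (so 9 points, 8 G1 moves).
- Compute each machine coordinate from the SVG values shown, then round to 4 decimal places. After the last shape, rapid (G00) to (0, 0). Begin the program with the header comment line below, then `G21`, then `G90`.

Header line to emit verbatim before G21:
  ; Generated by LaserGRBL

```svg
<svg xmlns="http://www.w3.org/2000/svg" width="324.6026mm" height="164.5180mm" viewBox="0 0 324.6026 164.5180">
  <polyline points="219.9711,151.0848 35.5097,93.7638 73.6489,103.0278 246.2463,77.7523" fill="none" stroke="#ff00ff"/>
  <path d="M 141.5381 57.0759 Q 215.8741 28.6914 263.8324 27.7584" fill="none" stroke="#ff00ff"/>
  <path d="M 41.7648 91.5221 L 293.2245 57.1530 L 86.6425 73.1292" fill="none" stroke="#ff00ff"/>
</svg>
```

; Generated by LaserGRBL
G21
G90
G00 X219.9711 Y13.4332
M4 S285
G1 X35.5097 Y70.7542 F2703
G1 X73.6489 Y61.4902 F2703
G1 X246.2463 Y86.7657 F2703
M5
G00 X141.5381 Y107.4421
M4 S285
G1 X159.7099 Y114.1093 F2703
G1 X177.0575 Y119.9186 F2703
G1 X193.5807 Y124.8701 F2703
G1 X209.2797 Y128.9637 F2703
G1 X224.1543 Y132.1995 F2703
G1 X238.2046 Y134.5774 F2703
G1 X251.4307 Y136.0974 F2703
G1 X263.8324 Y136.7596 F2703
M5
G00 X41.7648 Y72.9959
M4 S285
G1 X293.2245 Y107.3650 F2703
G1 X86.6425 Y91.3888 F2703
M5
G00 X0.0000 Y0.0000

viewBox `0 0 324.6026 164.5180` with mm width/height → 1 unit = 1 mm. Flip: y_m = 164.5180 − y_svg.

**Shape 1** — `<polyline>` open polyline, stroke `#ff00ff` → engrave (S285, F2703). Machine vertices: (219.9711,13.4332) → (35.5097,70.7542) → (73.6489,61.4902) → (246.2463,86.7657). Open path.

**Shape 2** — `<path>` quadratic bezier, stroke `#ff00ff` → engrave (S285, F2703). Control points (SVG): P0=(141.5381,57.0759), P1=(215.8741,28.6914), P2=(263.8324,27.7584); sampled at t=k/8. Machine vertices: (141.5381,107.4421) → (159.7099,114.1093) → (177.0575,119.9186) → (193.5807,124.8701) → (209.2797,128.9637) → (224.1543,132.1995) → (238.2046,134.5774) → (251.4307,136.0974) → (263.8324,136.7596). Open path.

**Shape 3** — `<path>` open polyline, stroke `#ff00ff` → engrave (S285, F2703). Machine vertices: (41.7648,72.9959) → (293.2245,107.3650) → (86.6425,91.3888). Open path.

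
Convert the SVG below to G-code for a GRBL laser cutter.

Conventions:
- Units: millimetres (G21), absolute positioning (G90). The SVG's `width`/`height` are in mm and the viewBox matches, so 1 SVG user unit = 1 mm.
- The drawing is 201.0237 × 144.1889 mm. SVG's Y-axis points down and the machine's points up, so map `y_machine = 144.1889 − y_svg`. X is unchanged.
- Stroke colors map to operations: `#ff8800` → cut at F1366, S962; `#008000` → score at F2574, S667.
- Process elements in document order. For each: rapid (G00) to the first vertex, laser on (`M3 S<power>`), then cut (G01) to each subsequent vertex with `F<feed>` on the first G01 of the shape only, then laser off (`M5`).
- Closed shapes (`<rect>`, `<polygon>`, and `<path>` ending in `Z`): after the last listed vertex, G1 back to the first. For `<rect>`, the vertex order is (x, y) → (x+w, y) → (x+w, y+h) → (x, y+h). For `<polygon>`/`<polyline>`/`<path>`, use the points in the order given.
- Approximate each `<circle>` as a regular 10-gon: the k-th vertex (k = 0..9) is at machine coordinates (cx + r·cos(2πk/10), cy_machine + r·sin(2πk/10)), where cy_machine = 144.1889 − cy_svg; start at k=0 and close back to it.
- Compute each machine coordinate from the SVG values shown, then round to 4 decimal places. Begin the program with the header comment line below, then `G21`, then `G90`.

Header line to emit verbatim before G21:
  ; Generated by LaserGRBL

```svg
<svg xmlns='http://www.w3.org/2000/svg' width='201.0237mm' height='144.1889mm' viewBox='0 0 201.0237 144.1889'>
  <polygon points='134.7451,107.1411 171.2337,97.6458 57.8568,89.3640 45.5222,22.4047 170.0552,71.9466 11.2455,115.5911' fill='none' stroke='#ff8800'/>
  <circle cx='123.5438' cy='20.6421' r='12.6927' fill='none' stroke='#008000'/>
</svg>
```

; Generated by LaserGRBL
G21
G90
G00 X134.7451 Y37.0478
M3 S962
G01 X171.2337 Y46.5431 F1366
G01 X57.8568 Y54.8249
G01 X45.5222 Y121.7842
G01 X170.0552 Y72.2423
G01 X11.2455 Y28.5978
G01 X134.7451 Y37.0478
M5
G00 X136.2365 Y123.5468
M3 S667
G01 X133.8124 Y131.0074 F2574
G01 X127.4661 Y135.6183
G01 X119.6215 Y135.6183
G01 X113.2752 Y131.0074
G01 X110.8511 Y123.5468
G01 X113.2752 Y116.0862
G01 X119.6215 Y111.4753
G01 X127.4661 Y111.4753
G01 X133.8124 Y116.0862
G01 X136.2365 Y123.5468
M5

1 u = 1 mm; y_m = 144.1889 − y.

[1] `<polygon>` closed polygon, #ff8800→cut S962 F1366: (134.7451,37.0478) → (171.2337,46.5431) → (57.8568,54.8249) → (45.5222,121.7842) → (170.0552,72.2423) → (11.2455,28.5978) → (134.7451,37.0478) (closed)

[2] `<circle>` circle, #008000→score S667 F2574: (136.2365,123.5468) → (133.8124,131.0074) → (127.4661,135.6183) → (119.6215,135.6183) → (113.2752,131.0074) → (110.8511,123.5468) → (113.2752,116.0862) → (119.6215,111.4753) → (127.4661,111.4753) → (133.8124,116.0862) → (136.2365,123.5468) (closed)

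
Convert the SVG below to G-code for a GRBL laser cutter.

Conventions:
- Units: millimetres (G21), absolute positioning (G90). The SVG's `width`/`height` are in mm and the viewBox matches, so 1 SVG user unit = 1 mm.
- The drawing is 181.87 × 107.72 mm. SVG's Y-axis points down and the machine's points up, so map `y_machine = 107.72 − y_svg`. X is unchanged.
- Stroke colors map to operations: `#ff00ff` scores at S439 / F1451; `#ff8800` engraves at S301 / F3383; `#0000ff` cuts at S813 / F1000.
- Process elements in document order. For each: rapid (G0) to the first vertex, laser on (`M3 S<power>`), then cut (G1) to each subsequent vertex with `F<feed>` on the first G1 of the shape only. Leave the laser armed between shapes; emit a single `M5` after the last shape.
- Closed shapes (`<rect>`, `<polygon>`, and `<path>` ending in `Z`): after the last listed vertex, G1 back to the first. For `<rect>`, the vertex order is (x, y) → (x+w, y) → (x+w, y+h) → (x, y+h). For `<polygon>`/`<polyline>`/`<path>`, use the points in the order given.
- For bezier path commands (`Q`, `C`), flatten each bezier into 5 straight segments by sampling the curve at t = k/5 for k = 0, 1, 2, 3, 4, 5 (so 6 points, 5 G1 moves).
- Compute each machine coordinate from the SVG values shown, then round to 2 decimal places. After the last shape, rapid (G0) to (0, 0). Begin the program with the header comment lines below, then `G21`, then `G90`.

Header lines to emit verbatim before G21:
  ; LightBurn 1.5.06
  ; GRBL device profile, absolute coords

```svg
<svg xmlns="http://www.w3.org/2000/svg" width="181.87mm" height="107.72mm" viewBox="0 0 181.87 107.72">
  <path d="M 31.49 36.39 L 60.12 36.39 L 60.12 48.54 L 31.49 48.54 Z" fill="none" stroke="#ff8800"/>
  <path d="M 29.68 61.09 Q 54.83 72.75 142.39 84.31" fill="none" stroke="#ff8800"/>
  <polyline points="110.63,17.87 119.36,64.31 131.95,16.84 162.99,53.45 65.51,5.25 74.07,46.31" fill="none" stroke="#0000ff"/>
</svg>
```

; LightBurn 1.5.06
; GRBL device profile, absolute coords
G21
G90
G0 X31.49 Y71.33
M3 S301
G1 X60.12 Y71.33 F3383
G1 X60.12 Y59.18
G1 X31.49 Y59.18
G1 X31.49 Y71.33
G0 X29.68 Y46.63
M3 S301
G1 X42.24 Y41.97 F3383
G1 X59.79 Y37.32
G1 X82.33 Y32.67
G1 X109.86 Y28.04
G1 X142.39 Y23.41
G0 X110.63 Y89.85
M3 S813
G1 X119.36 Y43.41 F1000
G1 X131.95 Y90.88
G1 X162.99 Y54.27
G1 X65.51 Y102.47
G1 X74.07 Y61.41
M5
G0 X0.00 Y0.00

1 u = 1 mm; y_m = 107.72 − y.

[1] `<path>` rectangle, #ff8800→engrave S301 F3383: (31.49,71.33) → (60.12,71.33) → (60.12,59.18) → (31.49,59.18) → (31.49,71.33) (closed)

[2] `<path>` quadratic bezier, #ff8800→engrave S301 F3383: (29.68,46.63) → (42.24,41.97) → (59.79,37.32) → (82.33,32.67) → (109.86,28.04) → (142.39,23.41)

[3] `<polyline>` open polyline, #0000ff→cut S813 F1000: (110.63,89.85) → (119.36,43.41) → (131.95,90.88) → (162.99,54.27) → (65.51,102.47) → (74.07,61.41)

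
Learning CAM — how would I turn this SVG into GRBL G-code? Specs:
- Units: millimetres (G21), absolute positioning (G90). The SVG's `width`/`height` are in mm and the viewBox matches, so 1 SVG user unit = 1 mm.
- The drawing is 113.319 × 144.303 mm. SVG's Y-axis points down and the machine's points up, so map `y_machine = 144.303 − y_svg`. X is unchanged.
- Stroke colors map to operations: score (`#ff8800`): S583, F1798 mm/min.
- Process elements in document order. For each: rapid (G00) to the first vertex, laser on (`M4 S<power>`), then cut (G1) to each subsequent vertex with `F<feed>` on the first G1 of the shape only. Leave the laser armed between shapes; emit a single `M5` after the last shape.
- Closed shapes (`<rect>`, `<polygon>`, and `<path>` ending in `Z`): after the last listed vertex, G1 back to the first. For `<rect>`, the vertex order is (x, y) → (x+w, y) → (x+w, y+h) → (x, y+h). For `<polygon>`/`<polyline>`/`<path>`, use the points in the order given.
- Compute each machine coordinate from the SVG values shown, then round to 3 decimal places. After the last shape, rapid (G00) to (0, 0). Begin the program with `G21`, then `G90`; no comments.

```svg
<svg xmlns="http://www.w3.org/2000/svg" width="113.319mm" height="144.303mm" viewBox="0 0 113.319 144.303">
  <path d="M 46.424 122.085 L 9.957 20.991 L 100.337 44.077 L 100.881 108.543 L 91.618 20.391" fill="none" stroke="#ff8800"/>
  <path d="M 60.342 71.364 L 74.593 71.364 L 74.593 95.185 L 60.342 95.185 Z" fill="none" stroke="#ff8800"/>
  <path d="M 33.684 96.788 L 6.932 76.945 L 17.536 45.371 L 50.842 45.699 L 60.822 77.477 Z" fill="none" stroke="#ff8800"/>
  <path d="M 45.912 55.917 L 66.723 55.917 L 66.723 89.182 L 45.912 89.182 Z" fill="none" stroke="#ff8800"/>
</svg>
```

Since the viewBox matches the mm dimensions, user units are millimetres directly. The only transform is the Y-flip y_m = 144.303 − y_svg.

Shape 1 is a open polyline drawn with `<path>`. Its stroke #ff8800 means score at S583, F1798. After flipping Y the toolpath is (46.424,22.218) → (9.957,123.312) → (100.337,100.226) → (100.881,35.760) → (91.618,123.912).

Shape 2 is a rectangle drawn with `<path>`. Its stroke #ff8800 means score at S583, F1798. After flipping Y the toolpath is (60.342,72.939) → (74.593,72.939) → (74.593,49.118) → (60.342,49.118) → (60.342,72.939), returning to the start.

Shape 3 is a regular polygon drawn with `<path>`. Its stroke #ff8800 means score at S583, F1798. After flipping Y the toolpath is (33.684,47.515) → (6.932,67.358) → (17.536,98.932) → (50.842,98.604) → (60.822,66.826) → (33.684,47.515), returning to the start.

Shape 4 is a rectangle drawn with `<path>`. Its stroke #ff8800 means score at S583, F1798. After flipping Y the toolpath is (45.912,88.386) → (66.723,88.386) → (66.723,55.121) → (45.912,55.121) → (45.912,88.386), returning to the start.

G21
G90
G00 X46.424 Y22.218
M4 S583
G1 X9.957 Y123.312 F1798
G1 X100.337 Y100.226
G1 X100.881 Y35.760
G1 X91.618 Y123.912
G00 X60.342 Y72.939
M4 S583
G1 X74.593 Y72.939 F1798
G1 X74.593 Y49.118
G1 X60.342 Y49.118
G1 X60.342 Y72.939
G00 X33.684 Y47.515
M4 S583
G1 X6.932 Y67.358 F1798
G1 X17.536 Y98.932
G1 X50.842 Y98.604
G1 X60.822 Y66.826
G1 X33.684 Y47.515
G00 X45.912 Y88.386
M4 S583
G1 X66.723 Y88.386 F1798
G1 X66.723 Y55.121
G1 X45.912 Y55.121
G1 X45.912 Y88.386
M5
G00 X0.000 Y0.000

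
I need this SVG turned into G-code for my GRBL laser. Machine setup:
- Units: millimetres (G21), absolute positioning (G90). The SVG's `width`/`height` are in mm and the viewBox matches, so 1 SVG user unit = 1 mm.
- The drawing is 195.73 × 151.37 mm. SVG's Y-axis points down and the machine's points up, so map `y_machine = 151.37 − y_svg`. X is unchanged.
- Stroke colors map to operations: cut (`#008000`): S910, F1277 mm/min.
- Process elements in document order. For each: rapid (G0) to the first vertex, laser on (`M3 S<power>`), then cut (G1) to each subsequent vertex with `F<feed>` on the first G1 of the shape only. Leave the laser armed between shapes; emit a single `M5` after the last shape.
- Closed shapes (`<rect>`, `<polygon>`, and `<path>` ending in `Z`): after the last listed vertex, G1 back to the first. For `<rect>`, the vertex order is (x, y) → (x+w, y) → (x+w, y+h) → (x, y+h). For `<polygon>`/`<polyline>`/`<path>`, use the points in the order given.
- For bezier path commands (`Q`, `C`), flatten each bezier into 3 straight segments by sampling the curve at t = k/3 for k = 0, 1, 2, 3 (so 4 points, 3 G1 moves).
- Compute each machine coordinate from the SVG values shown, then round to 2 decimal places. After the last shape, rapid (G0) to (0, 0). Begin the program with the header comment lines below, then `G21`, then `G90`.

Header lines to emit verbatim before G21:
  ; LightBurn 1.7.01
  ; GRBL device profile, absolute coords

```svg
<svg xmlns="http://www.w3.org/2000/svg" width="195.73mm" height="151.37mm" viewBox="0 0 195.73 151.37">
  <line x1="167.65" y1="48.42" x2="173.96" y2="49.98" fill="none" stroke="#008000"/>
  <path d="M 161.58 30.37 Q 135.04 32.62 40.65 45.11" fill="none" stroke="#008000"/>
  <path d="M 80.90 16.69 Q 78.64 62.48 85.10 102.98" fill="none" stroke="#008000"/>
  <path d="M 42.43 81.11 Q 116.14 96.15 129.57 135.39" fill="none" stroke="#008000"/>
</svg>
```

Since the viewBox matches the mm dimensions, user units are millimetres directly. The only transform is the Y-flip y_m = 151.37 − y_svg.

Shape 1 is a line segment drawn with `<line>`. Its stroke #008000 means cut at S910, F1277. After flipping Y the toolpath is (167.65,102.95) → (173.96,101.39).

Shape 2 is a quadratic bezier drawn with `<path>`. Its stroke #008000 means cut at S910, F1277. After flipping Y the toolpath is (161.58,121.00) → (136.35,118.36) → (96.04,113.45) → (40.65,106.26).

Shape 3 is a quadratic bezier drawn with `<path>`. Its stroke #008000 means cut at S910, F1277. After flipping Y the toolpath is (80.90,134.68) → (80.36,104.74) → (81.76,75.98) → (85.10,48.39).

Shape 4 is a quadratic bezier drawn with `<path>`. Its stroke #008000 means cut at S910, F1277. After flipping Y the toolpath is (42.43,70.26) → (84.87,57.54) → (113.92,39.45) → (129.57,15.98).

; LightBurn 1.7.01
; GRBL device profile, absolute coords
G21
G90
G0 X167.65 Y102.95
M3 S910
G1 X173.96 Y101.39 F1277
G0 X161.58 Y121.00
M3 S910
G1 X136.35 Y118.36 F1277
G1 X96.04 Y113.45
G1 X40.65 Y106.26
G0 X80.90 Y134.68
M3 S910
G1 X80.36 Y104.74 F1277
G1 X81.76 Y75.98
G1 X85.10 Y48.39
G0 X42.43 Y70.26
M3 S910
G1 X84.87 Y57.54 F1277
G1 X113.92 Y39.45
G1 X129.57 Y15.98
M5
G0 X0.00 Y0.00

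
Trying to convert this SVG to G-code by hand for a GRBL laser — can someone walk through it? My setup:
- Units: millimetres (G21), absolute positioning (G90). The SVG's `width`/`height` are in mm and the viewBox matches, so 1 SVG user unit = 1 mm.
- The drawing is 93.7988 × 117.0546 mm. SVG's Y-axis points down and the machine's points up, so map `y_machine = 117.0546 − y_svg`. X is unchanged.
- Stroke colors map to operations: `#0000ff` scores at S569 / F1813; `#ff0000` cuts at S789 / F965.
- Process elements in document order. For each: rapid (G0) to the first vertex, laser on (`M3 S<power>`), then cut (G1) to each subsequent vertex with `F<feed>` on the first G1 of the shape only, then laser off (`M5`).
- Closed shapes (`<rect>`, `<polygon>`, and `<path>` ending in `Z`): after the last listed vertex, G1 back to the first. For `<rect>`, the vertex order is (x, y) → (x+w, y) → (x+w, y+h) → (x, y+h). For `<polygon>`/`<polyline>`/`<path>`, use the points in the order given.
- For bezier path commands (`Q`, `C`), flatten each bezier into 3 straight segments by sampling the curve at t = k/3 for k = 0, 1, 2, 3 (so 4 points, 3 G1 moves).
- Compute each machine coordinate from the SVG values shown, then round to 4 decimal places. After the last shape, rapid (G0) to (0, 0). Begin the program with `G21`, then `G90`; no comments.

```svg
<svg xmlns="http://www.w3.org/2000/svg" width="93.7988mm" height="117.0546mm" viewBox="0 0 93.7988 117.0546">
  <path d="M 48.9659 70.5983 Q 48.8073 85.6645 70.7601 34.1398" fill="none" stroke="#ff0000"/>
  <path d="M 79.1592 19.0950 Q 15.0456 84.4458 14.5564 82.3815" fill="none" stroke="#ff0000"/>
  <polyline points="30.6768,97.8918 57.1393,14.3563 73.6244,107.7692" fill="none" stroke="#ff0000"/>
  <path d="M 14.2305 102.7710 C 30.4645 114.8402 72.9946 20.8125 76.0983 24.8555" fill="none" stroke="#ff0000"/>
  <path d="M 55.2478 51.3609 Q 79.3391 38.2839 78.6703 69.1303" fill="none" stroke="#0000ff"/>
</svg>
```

1 u = 1 mm; y_m = 117.0546 − y.

[1] `<path>` quadratic bezier, #ff0000→cut S789 F965: (48.9659,46.4563) → (51.3170,43.8112) → (58.5817,55.9640) → (70.7601,82.9148)

[2] `<path>` quadratic bezier, #ff0000→cut S789 F965: (79.1592,97.9596) → (43.4862,61.8830) → (21.9519,40.7875) → (14.5564,34.6731)

[3] `<polyline>` open polyline, #ff0000→cut S789 F965: (30.6768,19.1628) → (57.1393,102.6983) → (73.6244,9.2854)

[4] `<path>` cubic bezier, #ff0000→cut S789 F965: (14.2305,14.2836) → (36.7957,30.0183) → (62.2866,71.1136) → (76.0983,92.1991)

[5] `<path>` quadratic bezier, #0000ff→score S569 F1813: (55.2478,65.6937) → (68.5575,69.5313) → (76.3650,63.6082) → (78.6703,47.9243)

G21
G90
G0 X48.9659 Y46.4563
M3 S789
G1 X51.3170 Y43.8112 F965
G1 X58.5817 Y55.9640
G1 X70.7601 Y82.9148
M5
G0 X79.1592 Y97.9596
M3 S789
G1 X43.4862 Y61.8830 F965
G1 X21.9519 Y40.7875
G1 X14.5564 Y34.6731
M5
G0 X30.6768 Y19.1628
M3 S789
G1 X57.1393 Y102.6983 F965
G1 X73.6244 Y9.2854
M5
G0 X14.2305 Y14.2836
M3 S789
G1 X36.7957 Y30.0183 F965
G1 X62.2866 Y71.1136
G1 X76.0983 Y92.1991
M5
G0 X55.2478 Y65.6937
M3 S569
G1 X68.5575 Y69.5313 F1813
G1 X76.3650 Y63.6082
G1 X78.6703 Y47.9243
M5
G0 X0.0000 Y0.0000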